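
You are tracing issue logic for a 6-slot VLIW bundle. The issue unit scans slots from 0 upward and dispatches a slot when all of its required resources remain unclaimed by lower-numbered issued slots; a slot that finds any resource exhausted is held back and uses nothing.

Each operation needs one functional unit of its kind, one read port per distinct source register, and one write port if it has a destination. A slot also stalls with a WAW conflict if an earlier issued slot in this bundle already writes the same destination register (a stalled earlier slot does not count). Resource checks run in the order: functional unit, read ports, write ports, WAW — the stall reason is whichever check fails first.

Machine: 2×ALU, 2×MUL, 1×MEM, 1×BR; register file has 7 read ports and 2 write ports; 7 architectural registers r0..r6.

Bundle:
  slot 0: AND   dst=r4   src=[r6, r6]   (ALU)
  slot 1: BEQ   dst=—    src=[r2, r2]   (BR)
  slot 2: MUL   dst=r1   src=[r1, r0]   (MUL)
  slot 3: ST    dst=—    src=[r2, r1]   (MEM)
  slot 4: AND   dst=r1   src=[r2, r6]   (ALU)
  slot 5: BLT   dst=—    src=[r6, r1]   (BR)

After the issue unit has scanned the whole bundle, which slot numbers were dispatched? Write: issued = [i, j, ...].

slot 0 (ALU): ISSUE — free A1,Mu2,Ld1,B1 rp6 wp1
slot 1 (BR): ISSUE — free A1,Mu2,Ld1,B0 rp5 wp1
slot 2 (MUL): ISSUE — free A1,Mu1,Ld1,B0 rp3 wp0
slot 3 (MEM): ISSUE — free A1,Mu1,Ld0,B0 rp1 wp0
slot 4 (ALU): stall RD_PORT — free A1,Mu1,Ld0,B0 rp1 wp0
slot 5 (BR): stall FU — free A1,Mu1,Ld0,B0 rp1 wp0

issued = [0, 1, 2, 3]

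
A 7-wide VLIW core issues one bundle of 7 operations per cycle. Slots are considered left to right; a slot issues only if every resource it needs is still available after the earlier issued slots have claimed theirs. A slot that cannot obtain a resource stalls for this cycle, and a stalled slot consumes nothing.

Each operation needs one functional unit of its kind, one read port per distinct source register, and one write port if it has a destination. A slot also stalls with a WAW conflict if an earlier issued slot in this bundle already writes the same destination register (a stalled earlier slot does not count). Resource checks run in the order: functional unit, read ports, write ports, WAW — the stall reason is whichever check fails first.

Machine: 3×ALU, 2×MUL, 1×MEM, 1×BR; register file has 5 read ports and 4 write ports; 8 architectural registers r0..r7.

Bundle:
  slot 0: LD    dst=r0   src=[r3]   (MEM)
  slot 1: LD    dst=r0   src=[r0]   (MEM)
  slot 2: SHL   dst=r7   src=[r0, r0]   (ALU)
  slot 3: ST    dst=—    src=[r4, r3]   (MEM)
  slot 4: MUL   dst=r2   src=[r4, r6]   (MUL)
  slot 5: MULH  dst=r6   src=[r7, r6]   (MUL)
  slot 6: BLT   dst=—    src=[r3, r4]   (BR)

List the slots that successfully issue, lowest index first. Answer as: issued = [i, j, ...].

issued = [0, 2, 4]

slot 0 (MEM): ISSUE — free A3,Mu2,Ld0,B1 rp4 wp3
slot 1 (MEM): stall FU — free A3,Mu2,Ld0,B1 rp4 wp3
slot 2 (ALU): ISSUE — free A2,Mu2,Ld0,B1 rp3 wp2
slot 3 (MEM): stall FU — free A2,Mu2,Ld0,B1 rp3 wp2
slot 4 (MUL): ISSUE — free A2,Mu1,Ld0,B1 rp1 wp1
slot 5 (MUL): stall RD_PORT — free A2,Mu1,Ld0,B1 rp1 wp1
slot 6 (BR): stall RD_PORT — free A2,Mu1,Ld0,B1 rp1 wp1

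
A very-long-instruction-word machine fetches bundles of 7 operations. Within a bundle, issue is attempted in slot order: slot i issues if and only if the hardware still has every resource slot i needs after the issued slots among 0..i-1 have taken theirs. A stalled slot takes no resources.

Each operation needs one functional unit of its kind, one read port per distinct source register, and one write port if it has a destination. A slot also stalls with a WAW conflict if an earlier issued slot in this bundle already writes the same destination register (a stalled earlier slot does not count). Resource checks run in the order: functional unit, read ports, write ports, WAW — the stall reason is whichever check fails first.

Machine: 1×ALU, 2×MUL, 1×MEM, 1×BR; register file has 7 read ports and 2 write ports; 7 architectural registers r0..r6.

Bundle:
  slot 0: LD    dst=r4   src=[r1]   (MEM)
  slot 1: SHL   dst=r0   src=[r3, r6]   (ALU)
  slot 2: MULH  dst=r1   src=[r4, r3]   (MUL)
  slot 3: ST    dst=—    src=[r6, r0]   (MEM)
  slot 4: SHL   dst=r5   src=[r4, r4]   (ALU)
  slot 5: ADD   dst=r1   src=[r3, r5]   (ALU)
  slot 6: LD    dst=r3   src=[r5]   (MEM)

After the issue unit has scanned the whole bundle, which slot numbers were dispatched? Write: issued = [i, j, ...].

  0. MEM→r4 ⇒ go  {1A/2Mu/0Ld/1B | 6r 1w}
  1. ALU→r0 ⇒ go  {0A/2Mu/0Ld/1B | 4r 0w}
  2. MUL→r1 ⇒ no(WR_PORT)  {0A/2Mu/0Ld/1B | 4r 0w}
  3. MEM ⇒ no(FU)  {0A/2Mu/0Ld/1B | 4r 0w}
  4. ALU→r5 ⇒ no(FU)  {0A/2Mu/0Ld/1B | 4r 0w}
  5. ALU→r1 ⇒ no(FU)  {0A/2Mu/0Ld/1B | 4r 0w}
  6. MEM→r3 ⇒ no(FU)  {0A/2Mu/0Ld/1B | 4r 0w}

issued = [0, 1]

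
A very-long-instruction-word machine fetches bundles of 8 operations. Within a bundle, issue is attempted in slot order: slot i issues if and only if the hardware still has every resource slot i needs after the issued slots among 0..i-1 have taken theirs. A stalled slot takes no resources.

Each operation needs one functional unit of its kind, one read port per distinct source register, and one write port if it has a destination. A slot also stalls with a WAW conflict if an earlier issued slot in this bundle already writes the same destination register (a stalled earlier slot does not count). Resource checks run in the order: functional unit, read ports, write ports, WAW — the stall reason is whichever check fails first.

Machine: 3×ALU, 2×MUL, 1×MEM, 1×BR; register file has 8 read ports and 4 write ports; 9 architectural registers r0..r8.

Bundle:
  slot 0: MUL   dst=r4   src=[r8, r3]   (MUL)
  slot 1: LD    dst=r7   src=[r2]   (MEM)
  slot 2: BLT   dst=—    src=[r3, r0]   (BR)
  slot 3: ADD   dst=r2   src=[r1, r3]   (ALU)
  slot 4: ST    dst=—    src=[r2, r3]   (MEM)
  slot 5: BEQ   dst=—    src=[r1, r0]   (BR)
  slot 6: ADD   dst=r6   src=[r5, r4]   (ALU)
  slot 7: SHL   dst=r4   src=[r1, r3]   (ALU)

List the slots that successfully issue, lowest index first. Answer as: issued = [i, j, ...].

issued = [0, 1, 2, 3]

(0) want 1×MUL +2rd +1wr — yes → AL3|MU1|ME1|BR1|rd6|wr3
(1) want 1×MEM +1rd +1wr — yes → AL3|MU1|ME0|BR1|rd5|wr2
(2) want 1×BR +2rd +0wr — yes → AL3|MU1|ME0|BR0|rd3|wr2
(3) want 1×ALU +2rd +1wr — yes → AL2|MU1|ME0|BR0|rd1|wr1
(4) want 1×MEM +2rd +0wr — FU → AL2|MU1|ME0|BR0|rd1|wr1
(5) want 1×BR +2rd +0wr — FU → AL2|MU1|ME0|BR0|rd1|wr1
(6) want 1×ALU +2rd +1wr — RD_PORT → AL2|MU1|ME0|BR0|rd1|wr1
(7) want 1×ALU +2rd +1wr — RD_PORT → AL2|MU1|ME0|BR0|rd1|wr1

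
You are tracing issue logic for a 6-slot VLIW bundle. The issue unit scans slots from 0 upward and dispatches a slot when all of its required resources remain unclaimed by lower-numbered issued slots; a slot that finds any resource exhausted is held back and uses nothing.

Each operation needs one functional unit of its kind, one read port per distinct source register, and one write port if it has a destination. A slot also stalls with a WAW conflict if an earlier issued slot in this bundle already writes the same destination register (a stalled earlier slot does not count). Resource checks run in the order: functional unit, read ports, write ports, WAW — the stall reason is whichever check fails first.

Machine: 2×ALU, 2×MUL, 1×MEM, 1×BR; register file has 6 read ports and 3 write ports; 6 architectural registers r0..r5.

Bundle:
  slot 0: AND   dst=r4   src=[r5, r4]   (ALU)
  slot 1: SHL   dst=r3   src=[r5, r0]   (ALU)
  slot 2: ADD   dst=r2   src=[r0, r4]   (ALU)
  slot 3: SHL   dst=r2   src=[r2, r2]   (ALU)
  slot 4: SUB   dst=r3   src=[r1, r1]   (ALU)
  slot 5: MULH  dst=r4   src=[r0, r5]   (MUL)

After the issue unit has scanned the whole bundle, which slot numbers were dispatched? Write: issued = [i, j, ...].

(0) want 1×ALU +2rd +1wr — yes → AL1|MU2|ME1|BR1|rd4|wr2
(1) want 1×ALU +2rd +1wr — yes → AL0|MU2|ME1|BR1|rd2|wr1
(2) want 1×ALU +2rd +1wr — FU → AL0|MU2|ME1|BR1|rd2|wr1
(3) want 1×ALU +1rd +1wr — FU → AL0|MU2|ME1|BR1|rd2|wr1
(4) want 1×ALU +1rd +1wr — FU → AL0|MU2|ME1|BR1|rd2|wr1
(5) want 1×MUL +2rd +1wr — WAW → AL0|MU2|ME1|BR1|rd2|wr1

issued = [0, 1]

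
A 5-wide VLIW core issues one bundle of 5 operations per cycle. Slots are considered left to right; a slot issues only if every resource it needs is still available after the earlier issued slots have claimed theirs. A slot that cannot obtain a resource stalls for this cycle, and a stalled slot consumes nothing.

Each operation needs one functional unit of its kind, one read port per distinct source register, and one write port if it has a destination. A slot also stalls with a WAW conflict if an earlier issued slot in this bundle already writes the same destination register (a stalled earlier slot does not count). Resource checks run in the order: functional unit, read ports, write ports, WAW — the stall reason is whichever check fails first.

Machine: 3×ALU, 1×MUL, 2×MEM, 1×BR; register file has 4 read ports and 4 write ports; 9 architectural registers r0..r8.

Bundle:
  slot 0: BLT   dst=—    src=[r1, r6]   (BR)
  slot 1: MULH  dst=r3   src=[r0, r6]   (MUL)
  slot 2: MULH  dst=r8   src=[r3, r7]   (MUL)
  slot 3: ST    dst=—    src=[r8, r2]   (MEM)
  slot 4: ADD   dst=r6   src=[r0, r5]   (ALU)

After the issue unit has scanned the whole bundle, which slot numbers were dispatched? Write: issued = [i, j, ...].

slot 0 (BR): ISSUE — free A3,Mu1,Ld2,B0 rp2 wp4
slot 1 (MUL): ISSUE — free A3,Mu0,Ld2,B0 rp0 wp3
slot 2 (MUL): stall FU — free A3,Mu0,Ld2,B0 rp0 wp3
slot 3 (MEM): stall RD_PORT — free A3,Mu0,Ld2,B0 rp0 wp3
slot 4 (ALU): stall RD_PORT — free A3,Mu0,Ld2,B0 rp0 wp3

issued = [0, 1]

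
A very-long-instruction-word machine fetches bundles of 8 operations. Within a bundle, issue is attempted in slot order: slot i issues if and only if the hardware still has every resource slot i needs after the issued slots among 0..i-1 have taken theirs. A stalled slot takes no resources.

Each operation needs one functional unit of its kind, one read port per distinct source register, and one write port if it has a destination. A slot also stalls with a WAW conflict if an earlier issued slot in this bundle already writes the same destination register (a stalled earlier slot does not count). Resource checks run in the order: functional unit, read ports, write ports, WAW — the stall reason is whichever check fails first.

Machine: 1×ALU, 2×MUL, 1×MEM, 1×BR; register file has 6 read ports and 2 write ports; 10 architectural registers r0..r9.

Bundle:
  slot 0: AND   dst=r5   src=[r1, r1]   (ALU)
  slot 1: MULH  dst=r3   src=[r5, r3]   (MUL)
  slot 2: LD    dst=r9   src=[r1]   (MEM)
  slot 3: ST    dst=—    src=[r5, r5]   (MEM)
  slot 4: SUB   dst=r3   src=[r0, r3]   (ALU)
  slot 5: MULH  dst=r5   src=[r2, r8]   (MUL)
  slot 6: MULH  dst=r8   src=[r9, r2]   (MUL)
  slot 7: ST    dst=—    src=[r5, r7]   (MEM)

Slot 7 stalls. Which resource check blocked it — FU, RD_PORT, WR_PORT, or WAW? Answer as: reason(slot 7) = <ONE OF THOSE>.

reason(slot 7) = FU

#0 ALU src=r1,r1 dispatched  <A:0 Mu:2 Ld:1 B:1 rd:5 wr:1>
#1 MUL src=r5,r3 dispatched  <A:0 Mu:1 Ld:1 B:1 rd:3 wr:0>
#2 MEM src=r1 held:WR_PORT  <A:0 Mu:1 Ld:1 B:1 rd:3 wr:0>
#3 MEM src=r5,r5 dispatched  <A:0 Mu:1 Ld:0 B:1 rd:2 wr:0>
#4 ALU src=r0,r3 held:FU  <A:0 Mu:1 Ld:0 B:1 rd:2 wr:0>
#5 MUL src=r2,r8 held:WR_PORT  <A:0 Mu:1 Ld:0 B:1 rd:2 wr:0>
#6 MUL src=r9,r2 held:WR_PORT  <A:0 Mu:1 Ld:0 B:1 rd:2 wr:0>
#7 MEM src=r5,r7 held:FU  <A:0 Mu:1 Ld:0 B:1 rd:2 wr:0>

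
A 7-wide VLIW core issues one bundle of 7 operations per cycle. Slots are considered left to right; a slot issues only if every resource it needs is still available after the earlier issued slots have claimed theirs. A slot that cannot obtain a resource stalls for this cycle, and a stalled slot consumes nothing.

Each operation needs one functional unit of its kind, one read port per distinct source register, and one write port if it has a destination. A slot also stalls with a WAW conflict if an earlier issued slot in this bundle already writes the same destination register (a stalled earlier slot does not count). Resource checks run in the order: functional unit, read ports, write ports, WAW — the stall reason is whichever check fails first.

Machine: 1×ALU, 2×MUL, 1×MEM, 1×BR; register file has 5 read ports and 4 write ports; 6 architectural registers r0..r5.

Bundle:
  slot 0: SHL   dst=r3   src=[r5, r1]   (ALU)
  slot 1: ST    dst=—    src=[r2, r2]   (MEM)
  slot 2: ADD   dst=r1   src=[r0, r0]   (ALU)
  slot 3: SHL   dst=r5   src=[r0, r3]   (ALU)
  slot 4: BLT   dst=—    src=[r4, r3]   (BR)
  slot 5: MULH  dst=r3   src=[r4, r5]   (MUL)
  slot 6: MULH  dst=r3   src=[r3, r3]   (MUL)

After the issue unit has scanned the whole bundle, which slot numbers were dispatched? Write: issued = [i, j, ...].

issued = [0, 1, 4]

(0) want 1×ALU +2rd +1wr — yes → AL0|MU2|ME1|BR1|rd3|wr3
(1) want 1×MEM +1rd +0wr — yes → AL0|MU2|ME0|BR1|rd2|wr3
(2) want 1×ALU +1rd +1wr — FU → AL0|MU2|ME0|BR1|rd2|wr3
(3) want 1×ALU +2rd +1wr — FU → AL0|MU2|ME0|BR1|rd2|wr3
(4) want 1×BR +2rd +0wr — yes → AL0|MU2|ME0|BR0|rd0|wr3
(5) want 1×MUL +2rd +1wr — RD_PORT → AL0|MU2|ME0|BR0|rd0|wr3
(6) want 1×MUL +1rd +1wr — RD_PORT → AL0|MU2|ME0|BR0|rd0|wr3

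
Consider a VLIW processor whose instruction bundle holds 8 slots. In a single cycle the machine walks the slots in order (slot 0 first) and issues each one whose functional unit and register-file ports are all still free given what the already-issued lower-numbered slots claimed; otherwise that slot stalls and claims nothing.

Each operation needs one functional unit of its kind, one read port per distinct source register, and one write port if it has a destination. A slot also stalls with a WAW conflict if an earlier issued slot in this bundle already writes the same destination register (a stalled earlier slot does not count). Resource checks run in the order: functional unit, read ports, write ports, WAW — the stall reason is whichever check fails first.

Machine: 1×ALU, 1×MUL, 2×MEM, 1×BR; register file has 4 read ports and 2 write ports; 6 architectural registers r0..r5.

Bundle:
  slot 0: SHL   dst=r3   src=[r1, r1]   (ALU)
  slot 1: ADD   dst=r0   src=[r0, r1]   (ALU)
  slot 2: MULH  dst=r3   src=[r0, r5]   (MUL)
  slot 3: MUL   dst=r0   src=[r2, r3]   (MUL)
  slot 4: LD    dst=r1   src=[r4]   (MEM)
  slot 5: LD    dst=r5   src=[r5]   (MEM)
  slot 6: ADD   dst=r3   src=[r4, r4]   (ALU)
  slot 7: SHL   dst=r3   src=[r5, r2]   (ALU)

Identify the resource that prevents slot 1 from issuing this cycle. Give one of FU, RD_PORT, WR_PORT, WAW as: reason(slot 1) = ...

reason(slot 1) = FU

[0] ALU needs rd=1 wr=1: ok; after: ALU=0 MUL=1 MEM=2 BR=1, R=3, W=1
[1] ALU needs rd=2 wr=1: FU; after: ALU=0 MUL=1 MEM=2 BR=1, R=3, W=1
[2] MUL needs rd=2 wr=1: WAW; after: ALU=0 MUL=1 MEM=2 BR=1, R=3, W=1
[3] MUL needs rd=2 wr=1: ok; after: ALU=0 MUL=0 MEM=2 BR=1, R=1, W=0
[4] MEM needs rd=1 wr=1: WR_PORT; after: ALU=0 MUL=0 MEM=2 BR=1, R=1, W=0
[5] MEM needs rd=1 wr=1: WR_PORT; after: ALU=0 MUL=0 MEM=2 BR=1, R=1, W=0
[6] ALU needs rd=1 wr=1: FU; after: ALU=0 MUL=0 MEM=2 BR=1, R=1, W=0
[7] ALU needs rd=2 wr=1: FU; after: ALU=0 MUL=0 MEM=2 BR=1, R=1, W=0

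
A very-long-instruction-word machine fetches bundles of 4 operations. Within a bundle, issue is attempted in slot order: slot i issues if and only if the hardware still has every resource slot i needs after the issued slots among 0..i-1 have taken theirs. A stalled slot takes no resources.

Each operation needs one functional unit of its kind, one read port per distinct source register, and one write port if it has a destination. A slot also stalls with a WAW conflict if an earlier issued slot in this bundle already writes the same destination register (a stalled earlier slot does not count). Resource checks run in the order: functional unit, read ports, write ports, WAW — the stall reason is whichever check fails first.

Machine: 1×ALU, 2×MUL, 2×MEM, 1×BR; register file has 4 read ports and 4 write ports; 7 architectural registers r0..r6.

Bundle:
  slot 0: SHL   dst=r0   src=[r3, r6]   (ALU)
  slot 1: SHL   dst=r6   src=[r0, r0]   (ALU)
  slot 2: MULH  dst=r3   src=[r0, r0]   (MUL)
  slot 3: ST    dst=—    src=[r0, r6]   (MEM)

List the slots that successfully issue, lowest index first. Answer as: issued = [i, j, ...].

issued = [0, 2]

[0] ALU needs rd=2 wr=1: ok; after: ALU=0 MUL=2 MEM=2 BR=1, R=2, W=3
[1] ALU needs rd=1 wr=1: FU; after: ALU=0 MUL=2 MEM=2 BR=1, R=2, W=3
[2] MUL needs rd=1 wr=1: ok; after: ALU=0 MUL=1 MEM=2 BR=1, R=1, W=2
[3] MEM needs rd=2 wr=0: RD_PORT; after: ALU=0 MUL=1 MEM=2 BR=1, R=1, W=2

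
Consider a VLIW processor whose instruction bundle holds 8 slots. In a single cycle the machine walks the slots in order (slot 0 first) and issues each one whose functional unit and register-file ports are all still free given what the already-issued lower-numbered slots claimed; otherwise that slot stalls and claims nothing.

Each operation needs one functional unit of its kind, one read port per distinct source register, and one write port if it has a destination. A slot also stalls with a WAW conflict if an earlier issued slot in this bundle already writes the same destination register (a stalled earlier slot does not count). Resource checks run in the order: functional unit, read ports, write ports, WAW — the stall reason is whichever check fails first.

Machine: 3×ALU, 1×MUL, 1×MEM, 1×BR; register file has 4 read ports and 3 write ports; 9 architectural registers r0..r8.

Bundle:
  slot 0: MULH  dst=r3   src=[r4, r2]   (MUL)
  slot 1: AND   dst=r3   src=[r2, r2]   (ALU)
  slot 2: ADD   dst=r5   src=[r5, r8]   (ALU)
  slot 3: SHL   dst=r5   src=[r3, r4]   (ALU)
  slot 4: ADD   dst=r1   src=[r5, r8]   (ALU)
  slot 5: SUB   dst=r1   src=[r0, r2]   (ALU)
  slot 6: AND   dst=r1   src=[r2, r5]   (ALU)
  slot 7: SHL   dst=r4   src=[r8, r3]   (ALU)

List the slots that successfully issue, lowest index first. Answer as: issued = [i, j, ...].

#0 MUL src=r4,r2 dispatched  <A:3 Mu:0 Ld:1 B:1 rd:2 wr:2>
#1 ALU src=r2,r2 held:WAW  <A:3 Mu:0 Ld:1 B:1 rd:2 wr:2>
#2 ALU src=r5,r8 dispatched  <A:2 Mu:0 Ld:1 B:1 rd:0 wr:1>
#3 ALU src=r3,r4 held:RD_PORT  <A:2 Mu:0 Ld:1 B:1 rd:0 wr:1>
#4 ALU src=r5,r8 held:RD_PORT  <A:2 Mu:0 Ld:1 B:1 rd:0 wr:1>
#5 ALU src=r0,r2 held:RD_PORT  <A:2 Mu:0 Ld:1 B:1 rd:0 wr:1>
#6 ALU src=r2,r5 held:RD_PORT  <A:2 Mu:0 Ld:1 B:1 rd:0 wr:1>
#7 ALU src=r8,r3 held:RD_PORT  <A:2 Mu:0 Ld:1 B:1 rd:0 wr:1>

issued = [0, 2]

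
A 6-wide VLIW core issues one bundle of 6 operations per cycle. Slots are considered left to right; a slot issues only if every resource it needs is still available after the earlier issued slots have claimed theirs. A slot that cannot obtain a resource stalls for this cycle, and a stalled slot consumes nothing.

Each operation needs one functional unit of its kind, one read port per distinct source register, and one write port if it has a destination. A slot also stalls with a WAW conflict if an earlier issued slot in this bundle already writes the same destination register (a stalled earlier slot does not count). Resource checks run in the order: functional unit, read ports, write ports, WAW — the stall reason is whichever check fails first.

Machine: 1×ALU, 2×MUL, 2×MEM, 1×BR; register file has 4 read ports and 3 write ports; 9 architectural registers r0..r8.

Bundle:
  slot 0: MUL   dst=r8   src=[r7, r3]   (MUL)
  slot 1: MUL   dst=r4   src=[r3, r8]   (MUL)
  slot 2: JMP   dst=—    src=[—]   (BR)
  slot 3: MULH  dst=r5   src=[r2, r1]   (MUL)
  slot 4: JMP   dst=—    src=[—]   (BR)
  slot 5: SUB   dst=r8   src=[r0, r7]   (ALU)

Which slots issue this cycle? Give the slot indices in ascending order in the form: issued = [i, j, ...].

slot 0 (MUL): ISSUE — free A1,Mu1,Ld2,B1 rp2 wp2
slot 1 (MUL): ISSUE — free A1,Mu0,Ld2,B1 rp0 wp1
slot 2 (BR): ISSUE — free A1,Mu0,Ld2,B0 rp0 wp1
slot 3 (MUL): stall FU — free A1,Mu0,Ld2,B0 rp0 wp1
slot 4 (BR): stall FU — free A1,Mu0,Ld2,B0 rp0 wp1
slot 5 (ALU): stall RD_PORT — free A1,Mu0,Ld2,B0 rp0 wp1

issued = [0, 1, 2]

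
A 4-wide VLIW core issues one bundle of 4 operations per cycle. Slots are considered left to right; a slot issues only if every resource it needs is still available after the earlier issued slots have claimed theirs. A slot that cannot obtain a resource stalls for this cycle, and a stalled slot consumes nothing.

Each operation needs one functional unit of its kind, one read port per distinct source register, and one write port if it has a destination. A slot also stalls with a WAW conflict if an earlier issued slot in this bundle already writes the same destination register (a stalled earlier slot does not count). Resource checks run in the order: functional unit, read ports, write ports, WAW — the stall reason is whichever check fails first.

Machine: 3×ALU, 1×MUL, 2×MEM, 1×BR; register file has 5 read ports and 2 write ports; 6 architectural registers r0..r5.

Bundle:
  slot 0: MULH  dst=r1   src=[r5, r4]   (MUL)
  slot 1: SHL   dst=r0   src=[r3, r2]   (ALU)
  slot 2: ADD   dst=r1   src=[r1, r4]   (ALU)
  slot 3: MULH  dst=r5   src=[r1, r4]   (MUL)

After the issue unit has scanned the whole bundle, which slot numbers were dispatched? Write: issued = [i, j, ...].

issued = [0, 1]

(0) want 1×MUL +2rd +1wr — yes → AL3|MU0|ME2|BR1|rd3|wr1
(1) want 1×ALU +2rd +1wr — yes → AL2|MU0|ME2|BR1|rd1|wr0
(2) want 1×ALU +2rd +1wr — RD_PORT → AL2|MU0|ME2|BR1|rd1|wr0
(3) want 1×MUL +2rd +1wr — FU → AL2|MU0|ME2|BR1|rd1|wr0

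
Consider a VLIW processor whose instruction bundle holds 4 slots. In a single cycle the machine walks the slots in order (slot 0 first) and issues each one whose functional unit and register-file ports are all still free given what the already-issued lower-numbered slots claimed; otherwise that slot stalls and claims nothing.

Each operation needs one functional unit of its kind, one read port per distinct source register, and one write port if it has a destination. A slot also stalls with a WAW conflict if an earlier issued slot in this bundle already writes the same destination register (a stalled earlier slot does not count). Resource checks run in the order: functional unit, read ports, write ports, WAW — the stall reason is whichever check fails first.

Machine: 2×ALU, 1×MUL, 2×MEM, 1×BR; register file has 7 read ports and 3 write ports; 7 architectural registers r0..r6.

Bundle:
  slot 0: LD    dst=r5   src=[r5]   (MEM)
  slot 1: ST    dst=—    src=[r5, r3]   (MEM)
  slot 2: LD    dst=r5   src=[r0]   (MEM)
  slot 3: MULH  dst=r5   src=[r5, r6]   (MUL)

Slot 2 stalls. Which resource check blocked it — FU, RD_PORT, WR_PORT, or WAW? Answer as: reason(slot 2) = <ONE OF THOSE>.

(0) want 1×MEM +1rd +1wr — yes → AL2|MU1|ME1|BR1|rd6|wr2
(1) want 1×MEM +2rd +0wr — yes → AL2|MU1|ME0|BR1|rd4|wr2
(2) want 1×MEM +1rd +1wr — FU → AL2|MU1|ME0|BR1|rd4|wr2
(3) want 1×MUL +2rd +1wr — WAW → AL2|MU1|ME0|BR1|rd4|wr2

reason(slot 2) = FU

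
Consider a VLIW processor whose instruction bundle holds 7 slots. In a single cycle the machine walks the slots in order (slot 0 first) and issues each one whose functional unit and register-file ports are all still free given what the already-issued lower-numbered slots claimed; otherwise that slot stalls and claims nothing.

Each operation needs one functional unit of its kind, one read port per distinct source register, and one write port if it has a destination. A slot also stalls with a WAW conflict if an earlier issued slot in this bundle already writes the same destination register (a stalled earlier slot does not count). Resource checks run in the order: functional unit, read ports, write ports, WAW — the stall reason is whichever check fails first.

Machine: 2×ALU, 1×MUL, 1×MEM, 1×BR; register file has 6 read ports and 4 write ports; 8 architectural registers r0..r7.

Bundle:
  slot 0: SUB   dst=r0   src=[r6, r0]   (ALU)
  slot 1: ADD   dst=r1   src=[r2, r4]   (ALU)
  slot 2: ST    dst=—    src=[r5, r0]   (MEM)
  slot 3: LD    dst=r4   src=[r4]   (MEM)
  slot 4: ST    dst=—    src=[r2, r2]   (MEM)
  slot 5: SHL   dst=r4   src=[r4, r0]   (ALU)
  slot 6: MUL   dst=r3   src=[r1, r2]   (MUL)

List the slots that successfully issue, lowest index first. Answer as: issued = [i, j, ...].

  0. ALU→r0 ⇒ go  {1A/1Mu/1Ld/1B | 4r 3w}
  1. ALU→r1 ⇒ go  {0A/1Mu/1Ld/1B | 2r 2w}
  2. MEM ⇒ go  {0A/1Mu/0Ld/1B | 0r 2w}
  3. MEM→r4 ⇒ no(FU)  {0A/1Mu/0Ld/1B | 0r 2w}
  4. MEM ⇒ no(FU)  {0A/1Mu/0Ld/1B | 0r 2w}
  5. ALU→r4 ⇒ no(FU)  {0A/1Mu/0Ld/1B | 0r 2w}
  6. MUL→r3 ⇒ no(RD_PORT)  {0A/1Mu/0Ld/1B | 0r 2w}

issued = [0, 1, 2]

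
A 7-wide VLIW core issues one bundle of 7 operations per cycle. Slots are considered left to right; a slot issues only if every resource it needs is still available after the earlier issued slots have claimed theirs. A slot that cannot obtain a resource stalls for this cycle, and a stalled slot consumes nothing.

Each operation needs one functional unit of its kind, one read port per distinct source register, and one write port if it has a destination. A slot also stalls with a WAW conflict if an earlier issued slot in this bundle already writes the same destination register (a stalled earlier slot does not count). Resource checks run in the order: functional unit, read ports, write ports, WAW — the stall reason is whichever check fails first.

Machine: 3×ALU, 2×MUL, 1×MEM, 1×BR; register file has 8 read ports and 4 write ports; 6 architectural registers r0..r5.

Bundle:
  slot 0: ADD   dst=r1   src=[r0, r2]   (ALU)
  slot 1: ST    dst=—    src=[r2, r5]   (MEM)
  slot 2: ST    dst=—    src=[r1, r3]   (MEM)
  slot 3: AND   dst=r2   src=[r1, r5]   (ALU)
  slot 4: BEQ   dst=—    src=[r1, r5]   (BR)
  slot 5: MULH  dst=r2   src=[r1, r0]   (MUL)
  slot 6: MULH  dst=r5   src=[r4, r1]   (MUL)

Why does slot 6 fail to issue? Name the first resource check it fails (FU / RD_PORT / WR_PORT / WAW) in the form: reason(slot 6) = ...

[0] ALU needs rd=2 wr=1: ok; after: ALU=2 MUL=2 MEM=1 BR=1, R=6, W=3
[1] MEM needs rd=2 wr=0: ok; after: ALU=2 MUL=2 MEM=0 BR=1, R=4, W=3
[2] MEM needs rd=2 wr=0: FU; after: ALU=2 MUL=2 MEM=0 BR=1, R=4, W=3
[3] ALU needs rd=2 wr=1: ok; after: ALU=1 MUL=2 MEM=0 BR=1, R=2, W=2
[4] BR needs rd=2 wr=0: ok; after: ALU=1 MUL=2 MEM=0 BR=0, R=0, W=2
[5] MUL needs rd=2 wr=1: RD_PORT; after: ALU=1 MUL=2 MEM=0 BR=0, R=0, W=2
[6] MUL needs rd=2 wr=1: RD_PORT; after: ALU=1 MUL=2 MEM=0 BR=0, R=0, W=2

reason(slot 6) = RD_PORT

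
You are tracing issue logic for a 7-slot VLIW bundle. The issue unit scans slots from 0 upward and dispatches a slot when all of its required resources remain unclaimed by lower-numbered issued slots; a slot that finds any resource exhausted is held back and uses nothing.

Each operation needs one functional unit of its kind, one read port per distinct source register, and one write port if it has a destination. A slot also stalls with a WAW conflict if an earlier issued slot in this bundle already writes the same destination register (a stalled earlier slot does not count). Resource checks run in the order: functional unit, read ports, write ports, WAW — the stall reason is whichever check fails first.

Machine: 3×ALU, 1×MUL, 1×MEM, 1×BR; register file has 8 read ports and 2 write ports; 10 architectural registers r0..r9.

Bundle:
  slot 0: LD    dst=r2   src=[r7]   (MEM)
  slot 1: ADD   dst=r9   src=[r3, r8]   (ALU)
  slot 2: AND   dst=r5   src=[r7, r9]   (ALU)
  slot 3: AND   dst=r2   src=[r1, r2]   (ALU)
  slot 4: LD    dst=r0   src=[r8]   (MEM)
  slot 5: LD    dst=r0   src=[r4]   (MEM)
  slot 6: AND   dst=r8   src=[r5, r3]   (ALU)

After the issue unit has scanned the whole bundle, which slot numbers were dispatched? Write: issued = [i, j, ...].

(0) want 1×MEM +1rd +1wr — yes → AL3|MU1|ME0|BR1|rd7|wr1
(1) want 1×ALU +2rd +1wr — yes → AL2|MU1|ME0|BR1|rd5|wr0
(2) want 1×ALU +2rd +1wr — WR_PORT → AL2|MU1|ME0|BR1|rd5|wr0
(3) want 1×ALU +2rd +1wr — WR_PORT → AL2|MU1|ME0|BR1|rd5|wr0
(4) want 1×MEM +1rd +1wr — FU → AL2|MU1|ME0|BR1|rd5|wr0
(5) want 1×MEM +1rd +1wr — FU → AL2|MU1|ME0|BR1|rd5|wr0
(6) want 1×ALU +2rd +1wr — WR_PORT → AL2|MU1|ME0|BR1|rd5|wr0

issued = [0, 1]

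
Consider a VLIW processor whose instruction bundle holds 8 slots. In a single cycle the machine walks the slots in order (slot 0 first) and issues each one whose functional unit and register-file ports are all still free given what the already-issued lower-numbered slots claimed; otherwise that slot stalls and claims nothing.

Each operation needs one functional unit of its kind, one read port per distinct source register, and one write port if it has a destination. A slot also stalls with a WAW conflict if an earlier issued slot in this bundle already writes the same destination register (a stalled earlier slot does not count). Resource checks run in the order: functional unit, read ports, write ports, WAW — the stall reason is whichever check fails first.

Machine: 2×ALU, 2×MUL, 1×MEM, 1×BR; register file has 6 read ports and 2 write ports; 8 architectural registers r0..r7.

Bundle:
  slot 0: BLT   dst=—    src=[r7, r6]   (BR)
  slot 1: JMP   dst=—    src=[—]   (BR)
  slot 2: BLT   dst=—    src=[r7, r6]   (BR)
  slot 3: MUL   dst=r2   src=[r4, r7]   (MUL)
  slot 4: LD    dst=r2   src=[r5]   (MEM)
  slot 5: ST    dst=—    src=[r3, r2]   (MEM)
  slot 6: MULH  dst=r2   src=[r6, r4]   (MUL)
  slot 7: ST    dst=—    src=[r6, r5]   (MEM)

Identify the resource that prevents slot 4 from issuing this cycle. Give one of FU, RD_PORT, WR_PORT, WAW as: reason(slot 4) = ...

[0] BR needs rd=2 wr=0: ok; after: ALU=2 MUL=2 MEM=1 BR=0, R=4, W=2
[1] BR needs rd=0 wr=0: FU; after: ALU=2 MUL=2 MEM=1 BR=0, R=4, W=2
[2] BR needs rd=2 wr=0: FU; after: ALU=2 MUL=2 MEM=1 BR=0, R=4, W=2
[3] MUL needs rd=2 wr=1: ok; after: ALU=2 MUL=1 MEM=1 BR=0, R=2, W=1
[4] MEM needs rd=1 wr=1: WAW; after: ALU=2 MUL=1 MEM=1 BR=0, R=2, W=1
[5] MEM needs rd=2 wr=0: ok; after: ALU=2 MUL=1 MEM=0 BR=0, R=0, W=1
[6] MUL needs rd=2 wr=1: RD_PORT; after: ALU=2 MUL=1 MEM=0 BR=0, R=0, W=1
[7] MEM needs rd=2 wr=0: FU; after: ALU=2 MUL=1 MEM=0 BR=0, R=0, W=1

reason(slot 4) = WAW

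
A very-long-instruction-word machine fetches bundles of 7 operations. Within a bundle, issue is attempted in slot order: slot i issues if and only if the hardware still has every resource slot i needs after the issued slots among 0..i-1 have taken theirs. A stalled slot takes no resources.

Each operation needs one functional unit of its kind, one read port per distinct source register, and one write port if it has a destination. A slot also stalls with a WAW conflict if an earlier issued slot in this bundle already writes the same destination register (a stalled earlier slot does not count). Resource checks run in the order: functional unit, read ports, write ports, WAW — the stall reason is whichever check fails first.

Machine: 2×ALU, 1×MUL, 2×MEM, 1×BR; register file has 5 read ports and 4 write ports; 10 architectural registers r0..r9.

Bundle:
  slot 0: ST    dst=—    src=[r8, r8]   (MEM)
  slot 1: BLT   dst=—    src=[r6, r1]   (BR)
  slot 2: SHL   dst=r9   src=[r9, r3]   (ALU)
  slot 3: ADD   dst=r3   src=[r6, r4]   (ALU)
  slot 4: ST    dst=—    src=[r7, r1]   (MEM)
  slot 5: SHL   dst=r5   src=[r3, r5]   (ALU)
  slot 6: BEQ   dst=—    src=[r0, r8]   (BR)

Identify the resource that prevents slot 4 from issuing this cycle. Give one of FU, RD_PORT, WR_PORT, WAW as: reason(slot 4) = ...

[0] MEM needs rd=1 wr=0: ok; after: ALU=2 MUL=1 MEM=1 BR=1, R=4, W=4
[1] BR needs rd=2 wr=0: ok; after: ALU=2 MUL=1 MEM=1 BR=0, R=2, W=4
[2] ALU needs rd=2 wr=1: ok; after: ALU=1 MUL=1 MEM=1 BR=0, R=0, W=3
[3] ALU needs rd=2 wr=1: RD_PORT; after: ALU=1 MUL=1 MEM=1 BR=0, R=0, W=3
[4] MEM needs rd=2 wr=0: RD_PORT; after: ALU=1 MUL=1 MEM=1 BR=0, R=0, W=3
[5] ALU needs rd=2 wr=1: RD_PORT; after: ALU=1 MUL=1 MEM=1 BR=0, R=0, W=3
[6] BR needs rd=2 wr=0: FU; after: ALU=1 MUL=1 MEM=1 BR=0, R=0, W=3

reason(slot 4) = RD_PORT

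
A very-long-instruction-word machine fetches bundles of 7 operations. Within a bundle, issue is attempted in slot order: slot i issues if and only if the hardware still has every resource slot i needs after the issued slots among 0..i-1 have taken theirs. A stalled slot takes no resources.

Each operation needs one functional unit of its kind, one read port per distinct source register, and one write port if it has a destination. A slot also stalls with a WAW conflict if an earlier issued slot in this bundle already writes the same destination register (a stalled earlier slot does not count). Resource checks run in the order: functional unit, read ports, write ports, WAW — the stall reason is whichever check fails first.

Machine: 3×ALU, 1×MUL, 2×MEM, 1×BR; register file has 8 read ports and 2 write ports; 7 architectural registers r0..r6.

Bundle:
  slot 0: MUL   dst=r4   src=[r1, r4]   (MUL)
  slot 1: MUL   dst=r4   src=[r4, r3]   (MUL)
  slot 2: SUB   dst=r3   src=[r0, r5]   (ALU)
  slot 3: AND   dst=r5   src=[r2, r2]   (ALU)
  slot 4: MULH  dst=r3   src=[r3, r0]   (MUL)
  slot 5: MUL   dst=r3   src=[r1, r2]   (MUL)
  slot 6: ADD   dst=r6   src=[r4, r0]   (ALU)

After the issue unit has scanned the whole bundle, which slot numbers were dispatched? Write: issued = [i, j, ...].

issued = [0, 2]

  0. MUL→r4 ⇒ go  {3A/0Mu/2Ld/1B | 6r 1w}
  1. MUL→r4 ⇒ no(FU)  {3A/0Mu/2Ld/1B | 6r 1w}
  2. ALU→r3 ⇒ go  {2A/0Mu/2Ld/1B | 4r 0w}
  3. ALU→r5 ⇒ no(WR_PORT)  {2A/0Mu/2Ld/1B | 4r 0w}
  4. MUL→r3 ⇒ no(FU)  {2A/0Mu/2Ld/1B | 4r 0w}
  5. MUL→r3 ⇒ no(FU)  {2A/0Mu/2Ld/1B | 4r 0w}
  6. ALU→r6 ⇒ no(WR_PORT)  {2A/0Mu/2Ld/1B | 4r 0w}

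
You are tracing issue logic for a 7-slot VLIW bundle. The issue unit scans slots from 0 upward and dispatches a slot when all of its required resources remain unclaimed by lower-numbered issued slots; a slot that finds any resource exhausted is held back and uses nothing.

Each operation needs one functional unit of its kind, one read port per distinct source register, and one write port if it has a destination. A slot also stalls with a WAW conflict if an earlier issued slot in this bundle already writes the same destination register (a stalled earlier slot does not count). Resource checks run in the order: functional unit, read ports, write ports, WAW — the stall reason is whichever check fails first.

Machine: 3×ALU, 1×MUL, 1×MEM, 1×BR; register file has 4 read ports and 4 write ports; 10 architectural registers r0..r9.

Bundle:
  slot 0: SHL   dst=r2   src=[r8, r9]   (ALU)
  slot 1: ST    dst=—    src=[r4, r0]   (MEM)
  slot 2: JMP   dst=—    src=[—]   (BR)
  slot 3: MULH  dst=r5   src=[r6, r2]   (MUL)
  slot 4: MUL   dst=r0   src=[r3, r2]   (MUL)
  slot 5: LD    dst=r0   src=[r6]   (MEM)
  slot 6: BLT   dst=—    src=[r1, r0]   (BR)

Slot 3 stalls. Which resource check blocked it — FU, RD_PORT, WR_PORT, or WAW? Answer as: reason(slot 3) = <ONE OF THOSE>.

  0. ALU→r2 ⇒ go  {2A/1Mu/1Ld/1B | 2r 3w}
  1. MEM ⇒ go  {2A/1Mu/0Ld/1B | 0r 3w}
  2. BR ⇒ go  {2A/1Mu/0Ld/0B | 0r 3w}
  3. MUL→r5 ⇒ no(RD_PORT)  {2A/1Mu/0Ld/0B | 0r 3w}
  4. MUL→r0 ⇒ no(RD_PORT)  {2A/1Mu/0Ld/0B | 0r 3w}
  5. MEM→r0 ⇒ no(FU)  {2A/1Mu/0Ld/0B | 0r 3w}
  6. BR ⇒ no(FU)  {2A/1Mu/0Ld/0B | 0r 3w}

reason(slot 3) = RD_PORT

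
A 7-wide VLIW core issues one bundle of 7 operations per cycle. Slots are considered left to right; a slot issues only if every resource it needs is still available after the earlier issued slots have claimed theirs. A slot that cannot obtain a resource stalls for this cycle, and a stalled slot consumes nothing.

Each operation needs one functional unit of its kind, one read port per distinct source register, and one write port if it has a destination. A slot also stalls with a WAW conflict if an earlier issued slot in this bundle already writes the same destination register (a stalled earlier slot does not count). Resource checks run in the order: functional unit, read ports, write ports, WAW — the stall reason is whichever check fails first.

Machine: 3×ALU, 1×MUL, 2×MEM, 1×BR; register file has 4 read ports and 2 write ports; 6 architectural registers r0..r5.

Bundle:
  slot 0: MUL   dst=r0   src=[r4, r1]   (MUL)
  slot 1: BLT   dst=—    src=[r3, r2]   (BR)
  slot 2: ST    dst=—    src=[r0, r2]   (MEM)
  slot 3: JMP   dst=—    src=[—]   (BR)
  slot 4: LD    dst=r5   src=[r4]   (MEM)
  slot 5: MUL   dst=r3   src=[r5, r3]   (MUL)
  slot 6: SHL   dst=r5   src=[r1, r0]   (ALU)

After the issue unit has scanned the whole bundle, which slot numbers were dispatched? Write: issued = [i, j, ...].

issued = [0, 1]

(0) want 1×MUL +2rd +1wr — yes → AL3|MU0|ME2|BR1|rd2|wr1
(1) want 1×BR +2rd +0wr — yes → AL3|MU0|ME2|BR0|rd0|wr1
(2) want 1×MEM +2rd +0wr — RD_PORT → AL3|MU0|ME2|BR0|rd0|wr1
(3) want 1×BR +0rd +0wr — FU → AL3|MU0|ME2|BR0|rd0|wr1
(4) want 1×MEM +1rd +1wr — RD_PORT → AL3|MU0|ME2|BR0|rd0|wr1
(5) want 1×MUL +2rd +1wr — FU → AL3|MU0|ME2|BR0|rd0|wr1
(6) want 1×ALU +2rd +1wr — RD_PORT → AL3|MU0|ME2|BR0|rd0|wr1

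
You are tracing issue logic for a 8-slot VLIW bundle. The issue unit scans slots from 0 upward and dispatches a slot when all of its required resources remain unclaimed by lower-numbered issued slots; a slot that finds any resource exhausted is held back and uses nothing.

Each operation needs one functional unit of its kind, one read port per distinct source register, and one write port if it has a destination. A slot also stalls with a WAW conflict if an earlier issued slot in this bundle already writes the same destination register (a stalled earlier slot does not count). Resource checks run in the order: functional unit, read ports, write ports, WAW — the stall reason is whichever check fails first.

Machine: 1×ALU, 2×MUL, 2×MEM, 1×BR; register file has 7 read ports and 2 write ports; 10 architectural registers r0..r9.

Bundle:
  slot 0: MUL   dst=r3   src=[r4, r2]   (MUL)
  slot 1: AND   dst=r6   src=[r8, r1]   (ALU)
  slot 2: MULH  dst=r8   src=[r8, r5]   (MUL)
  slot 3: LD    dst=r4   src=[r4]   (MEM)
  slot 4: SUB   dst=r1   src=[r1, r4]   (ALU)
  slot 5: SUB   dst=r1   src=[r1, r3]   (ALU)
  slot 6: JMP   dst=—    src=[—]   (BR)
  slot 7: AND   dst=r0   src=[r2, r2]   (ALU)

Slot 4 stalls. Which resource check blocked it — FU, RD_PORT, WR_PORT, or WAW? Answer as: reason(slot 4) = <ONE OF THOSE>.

#0 MUL src=r4,r2 dispatched  <A:1 Mu:1 Ld:2 B:1 rd:5 wr:1>
#1 ALU src=r8,r1 dispatched  <A:0 Mu:1 Ld:2 B:1 rd:3 wr:0>
#2 MUL src=r8,r5 held:WR_PORT  <A:0 Mu:1 Ld:2 B:1 rd:3 wr:0>
#3 MEM src=r4 held:WR_PORT  <A:0 Mu:1 Ld:2 B:1 rd:3 wr:0>
#4 ALU src=r1,r4 held:FU  <A:0 Mu:1 Ld:2 B:1 rd:3 wr:0>
#5 ALU src=r1,r3 held:FU  <A:0 Mu:1 Ld:2 B:1 rd:3 wr:0>
#6 BR src=- dispatched  <A:0 Mu:1 Ld:2 B:0 rd:3 wr:0>
#7 ALU src=r2,r2 held:FU  <A:0 Mu:1 Ld:2 B:0 rd:3 wr:0>

reason(slot 4) = FU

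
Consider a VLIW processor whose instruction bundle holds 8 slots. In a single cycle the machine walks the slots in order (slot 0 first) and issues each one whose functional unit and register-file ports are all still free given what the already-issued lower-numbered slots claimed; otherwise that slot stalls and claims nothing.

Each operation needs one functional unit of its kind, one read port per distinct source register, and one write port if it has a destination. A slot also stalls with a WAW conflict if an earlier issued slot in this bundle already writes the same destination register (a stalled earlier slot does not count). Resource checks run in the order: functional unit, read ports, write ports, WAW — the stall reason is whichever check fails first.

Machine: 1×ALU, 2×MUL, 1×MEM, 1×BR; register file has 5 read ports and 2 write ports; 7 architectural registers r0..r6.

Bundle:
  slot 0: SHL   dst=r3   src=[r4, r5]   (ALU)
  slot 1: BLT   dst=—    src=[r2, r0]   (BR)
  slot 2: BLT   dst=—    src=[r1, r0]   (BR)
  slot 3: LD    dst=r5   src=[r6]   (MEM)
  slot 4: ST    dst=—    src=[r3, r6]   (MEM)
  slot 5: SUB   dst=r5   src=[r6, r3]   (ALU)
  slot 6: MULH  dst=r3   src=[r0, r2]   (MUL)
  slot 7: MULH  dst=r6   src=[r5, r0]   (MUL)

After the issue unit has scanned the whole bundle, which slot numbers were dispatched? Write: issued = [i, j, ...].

issued = [0, 1, 3]

#0 ALU src=r4,r5 dispatched  <A:0 Mu:2 Ld:1 B:1 rd:3 wr:1>
#1 BR src=r2,r0 dispatched  <A:0 Mu:2 Ld:1 B:0 rd:1 wr:1>
#2 BR src=r1,r0 held:FU  <A:0 Mu:2 Ld:1 B:0 rd:1 wr:1>
#3 MEM src=r6 dispatched  <A:0 Mu:2 Ld:0 B:0 rd:0 wr:0>
#4 MEM src=r3,r6 held:FU  <A:0 Mu:2 Ld:0 B:0 rd:0 wr:0>
#5 ALU src=r6,r3 held:FU  <A:0 Mu:2 Ld:0 B:0 rd:0 wr:0>
#6 MUL src=r0,r2 held:RD_PORT  <A:0 Mu:2 Ld:0 B:0 rd:0 wr:0>
#7 MUL src=r5,r0 held:RD_PORT  <A:0 Mu:2 Ld:0 B:0 rd:0 wr:0>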